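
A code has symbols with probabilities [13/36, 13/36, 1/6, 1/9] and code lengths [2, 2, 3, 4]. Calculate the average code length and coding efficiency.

Average length L = Σ p_i × l_i = 2.3889 bits
Entropy H = 1.8443 bits
Efficiency η = H/L × 100% = 77.20%


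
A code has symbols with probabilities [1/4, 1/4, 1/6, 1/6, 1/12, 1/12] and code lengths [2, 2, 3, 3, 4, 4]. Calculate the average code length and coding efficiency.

Average length L = Σ p_i × l_i = 2.6667 bits
Entropy H = 2.4591 bits
Efficiency η = H/L × 100% = 92.22%


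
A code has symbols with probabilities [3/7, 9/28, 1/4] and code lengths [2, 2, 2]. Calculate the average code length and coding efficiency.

Average length L = Σ p_i × l_i = 2.0000 bits
Entropy H = 1.5502 bits
Efficiency η = H/L × 100% = 77.51%


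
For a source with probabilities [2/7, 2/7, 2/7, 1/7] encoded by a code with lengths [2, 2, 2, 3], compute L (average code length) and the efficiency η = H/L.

Average length L = Σ p_i × l_i = 2.1429 bits
Entropy H = 1.9502 bits
Efficiency η = H/L × 100% = 91.01%


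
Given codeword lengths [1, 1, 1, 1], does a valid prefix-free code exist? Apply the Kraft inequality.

Kraft inequality: Σ 2^(-l_i) ≤ 1 for prefix-free code
Calculating: 2^(-1) + 2^(-1) + 2^(-1) + 2^(-1)
= 0.5 + 0.5 + 0.5 + 0.5
= 2.0000
Since 2.0000 > 1, prefix-free code does not exist


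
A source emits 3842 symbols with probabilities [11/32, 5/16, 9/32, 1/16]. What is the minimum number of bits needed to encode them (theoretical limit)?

Entropy H = 1.8187 bits/symbol
Minimum bits = H × n = 1.8187 × 3842
= 6987.35 bits


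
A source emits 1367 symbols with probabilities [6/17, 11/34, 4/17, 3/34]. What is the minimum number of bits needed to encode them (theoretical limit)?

Entropy H = 1.8572 bits/symbol
Minimum bits = H × n = 1.8572 × 1367
= 2538.82 bits


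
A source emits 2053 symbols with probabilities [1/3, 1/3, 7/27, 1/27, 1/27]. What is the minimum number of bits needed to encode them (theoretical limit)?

Entropy H = 1.9138 bits/symbol
Minimum bits = H × n = 1.9138 × 2053
= 3928.97 bits


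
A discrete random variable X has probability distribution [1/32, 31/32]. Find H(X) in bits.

H(X) = -Σ p(x) log₂ p(x)
  -1/32 × log₂(1/32) = 0.1562
  -31/32 × log₂(31/32) = 0.0444
H(X) = 0.2006 bits


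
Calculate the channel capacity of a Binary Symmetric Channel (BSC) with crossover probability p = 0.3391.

For BSC with error probability p:
C = 1 - H(p) where H(p) is binary entropy
H(0.3391) = -0.3391 × log₂(0.3391) - 0.6609 × log₂(0.6609)
H(p) = 0.9240
C = 1 - 0.9240 = 0.0760 bits/use


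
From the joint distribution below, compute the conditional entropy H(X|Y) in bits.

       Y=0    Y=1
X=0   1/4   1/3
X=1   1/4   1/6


H(X|Y) = Σ_y p(y) H(X|Y=y)
  p(Y=0) = 1/2, H(X|Y=0) = 1.0000
  p(Y=1) = 1/2, H(X|Y=1) = 0.9183
H(X|Y) = 0.5000×1.0000 + 0.5000×0.9183 = 0.9591 bits


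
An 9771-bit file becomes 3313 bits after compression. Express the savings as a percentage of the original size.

Space savings = (1 - Compressed/Original) × 100%
= (1 - 3313/9771) × 100%
= 66.09%


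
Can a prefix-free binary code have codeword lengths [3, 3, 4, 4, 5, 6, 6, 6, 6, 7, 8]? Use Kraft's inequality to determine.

Kraft inequality: Σ 2^(-l_i) ≤ 1 for prefix-free code
Calculating: 2^(-3) + 2^(-3) + 2^(-4) + 2^(-4) + 2^(-5) + 2^(-6) + 2^(-6) + 2^(-6) + 2^(-6) + 2^(-7) + 2^(-8)
= 0.125 + 0.125 + 0.0625 + 0.0625 + 0.03125 + 0.015625 + 0.015625 + 0.015625 + 0.015625 + 0.0078125 + 0.00390625
= 0.4805
Since 0.4805 ≤ 1, prefix-free code exists


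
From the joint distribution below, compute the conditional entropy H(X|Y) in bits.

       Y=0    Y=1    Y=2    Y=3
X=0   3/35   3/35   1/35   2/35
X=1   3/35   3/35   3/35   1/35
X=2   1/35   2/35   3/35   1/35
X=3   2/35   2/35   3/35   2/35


H(X|Y) = Σ_y p(y) H(X|Y=y)
  p(Y=0) = 9/35, H(X|Y=0) = 1.8911
  p(Y=1) = 2/7, H(X|Y=1) = 1.9710
  p(Y=2) = 2/7, H(X|Y=2) = 1.8955
  p(Y=3) = 6/35, H(X|Y=3) = 1.9183
H(X|Y) = 0.2571×1.8911 + 0.2857×1.9710 + 0.2857×1.8955 + 0.1714×1.9183 = 1.9198 bits


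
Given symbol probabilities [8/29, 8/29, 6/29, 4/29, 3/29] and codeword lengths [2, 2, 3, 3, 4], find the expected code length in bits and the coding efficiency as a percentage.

Average length L = Σ p_i × l_i = 2.5517 bits
Entropy H = 2.2282 bits
Efficiency η = H/L × 100% = 87.32%


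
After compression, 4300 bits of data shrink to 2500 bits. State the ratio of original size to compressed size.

Compression ratio = Original / Compressed
= 4300 / 2500 = 1.72:1


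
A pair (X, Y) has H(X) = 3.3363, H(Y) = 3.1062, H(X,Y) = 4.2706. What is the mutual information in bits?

I(X;Y) = H(X) + H(Y) - H(X,Y)
I(X;Y) = 3.3363 + 3.1062 - 4.2706 = 2.1719 bits


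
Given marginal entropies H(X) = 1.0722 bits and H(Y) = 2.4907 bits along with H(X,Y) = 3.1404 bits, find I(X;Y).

I(X;Y) = H(X) + H(Y) - H(X,Y)
I(X;Y) = 1.0722 + 2.4907 - 3.1404 = 0.4225 bits


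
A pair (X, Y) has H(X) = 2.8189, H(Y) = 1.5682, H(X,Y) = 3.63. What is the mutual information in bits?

I(X;Y) = H(X) + H(Y) - H(X,Y)
I(X;Y) = 2.8189 + 1.5682 - 3.63 = 0.7571 bits


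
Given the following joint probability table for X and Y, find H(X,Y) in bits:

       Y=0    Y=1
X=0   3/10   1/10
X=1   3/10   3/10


H(X,Y) = -Σ p(x,y) log₂ p(x,y)
  p(0,0)=3/10: -0.3000 × log₂(0.3000) = 0.5211
  p(0,1)=1/10: -0.1000 × log₂(0.1000) = 0.3322
  p(1,0)=3/10: -0.3000 × log₂(0.3000) = 0.5211
  p(1,1)=3/10: -0.3000 × log₂(0.3000) = 0.5211
H(X,Y) = 1.8955 bits


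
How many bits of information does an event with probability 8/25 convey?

Information content I(x) = -log₂(p(x))
I = -log₂(8/25) = -log₂(0.3200)
I = 1.6439 bits


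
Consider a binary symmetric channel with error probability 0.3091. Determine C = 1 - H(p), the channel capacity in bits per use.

For BSC with error probability p:
C = 1 - H(p) where H(p) is binary entropy
H(0.3091) = -0.3091 × log₂(0.3091) - 0.6909 × log₂(0.6909)
H(p) = 0.8921
C = 1 - 0.8921 = 0.1079 bits/use


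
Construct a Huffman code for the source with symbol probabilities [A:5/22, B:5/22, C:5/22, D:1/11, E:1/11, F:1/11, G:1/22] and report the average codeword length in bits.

Huffman tree construction:
Combine smallest probabilities repeatedly
Resulting codes:
  A: 00 (length 2)
  B: 01 (length 2)
  C: 10 (length 2)
  D: 1101 (length 4)
  E: 1110 (length 4)
  F: 1111 (length 4)
  G: 1100 (length 4)
Average length = Σ p(s) × length(s) = 2.6364 bits


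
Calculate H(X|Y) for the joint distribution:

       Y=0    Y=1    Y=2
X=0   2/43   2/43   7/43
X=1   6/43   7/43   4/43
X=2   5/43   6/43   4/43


H(X|Y) = Σ_y p(y) H(X|Y=y)
  p(Y=0) = 13/43, H(X|Y=0) = 1.4605
  p(Y=1) = 15/43, H(X|Y=1) = 1.4295
  p(Y=2) = 15/43, H(X|Y=2) = 1.5301
H(X|Y) = 0.3023×1.4605 + 0.3488×1.4295 + 0.3488×1.5301 = 1.4740 bits


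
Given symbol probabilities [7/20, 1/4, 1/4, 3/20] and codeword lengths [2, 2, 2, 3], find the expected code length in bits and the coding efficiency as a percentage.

Average length L = Σ p_i × l_i = 2.1500 bits
Entropy H = 1.9406 bits
Efficiency η = H/L × 100% = 90.26%


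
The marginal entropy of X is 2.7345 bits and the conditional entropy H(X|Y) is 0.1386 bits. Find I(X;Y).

I(X;Y) = H(X) - H(X|Y)
I(X;Y) = 2.7345 - 0.1386 = 2.5959 bits


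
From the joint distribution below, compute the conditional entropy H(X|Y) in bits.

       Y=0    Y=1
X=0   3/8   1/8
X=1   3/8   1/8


H(X|Y) = Σ_y p(y) H(X|Y=y)
  p(Y=0) = 3/4, H(X|Y=0) = 1.0000
  p(Y=1) = 1/4, H(X|Y=1) = 1.0000
H(X|Y) = 0.7500×1.0000 + 0.2500×1.0000 = 1.0000 bits


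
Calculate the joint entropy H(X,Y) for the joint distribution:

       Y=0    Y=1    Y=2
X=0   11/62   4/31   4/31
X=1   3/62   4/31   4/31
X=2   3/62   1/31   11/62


H(X,Y) = -Σ p(x,y) log₂ p(x,y)
  p(0,0)=11/62: -0.1774 × log₂(0.1774) = 0.4426
  p(0,1)=4/31: -0.1290 × log₂(0.1290) = 0.3812
  p(0,2)=4/31: -0.1290 × log₂(0.1290) = 0.3812
  p(1,0)=3/62: -0.0484 × log₂(0.0484) = 0.2114
  p(1,1)=4/31: -0.1290 × log₂(0.1290) = 0.3812
  p(1,2)=4/31: -0.1290 × log₂(0.1290) = 0.3812
  p(2,0)=3/62: -0.0484 × log₂(0.0484) = 0.2114
  p(2,1)=1/31: -0.0323 × log₂(0.0323) = 0.1598
  p(2,2)=11/62: -0.1774 × log₂(0.1774) = 0.4426
H(X,Y) = 2.9926 bits


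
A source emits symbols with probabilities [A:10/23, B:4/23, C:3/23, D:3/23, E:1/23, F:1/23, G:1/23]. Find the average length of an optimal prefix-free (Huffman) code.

Huffman tree construction:
Combine smallest probabilities repeatedly
Resulting codes:
  A: 0 (length 1)
  B: 111 (length 3)
  C: 100 (length 3)
  D: 101 (length 3)
  E: 11010 (length 5)
  F: 11011 (length 5)
  G: 1100 (length 4)
Average length = Σ p(s) × length(s) = 2.3478 bits


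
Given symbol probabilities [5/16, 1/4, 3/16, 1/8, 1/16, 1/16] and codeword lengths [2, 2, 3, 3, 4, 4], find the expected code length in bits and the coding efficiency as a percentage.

Average length L = Σ p_i × l_i = 2.5625 bits
Entropy H = 2.3522 bits
Efficiency η = H/L × 100% = 91.79%


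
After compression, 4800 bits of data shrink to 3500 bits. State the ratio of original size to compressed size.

Compression ratio = Original / Compressed
= 4800 / 3500 = 1.37:1


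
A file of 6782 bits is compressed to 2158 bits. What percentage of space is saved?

Space savings = (1 - Compressed/Original) × 100%
= (1 - 2158/6782) × 100%
= 68.18%


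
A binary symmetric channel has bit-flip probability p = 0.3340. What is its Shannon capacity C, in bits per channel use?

For BSC with error probability p:
C = 1 - H(p) where H(p) is binary entropy
H(0.3340) = -0.3340 × log₂(0.3340) - 0.6660 × log₂(0.6660)
H(p) = 0.9190
C = 1 - 0.9190 = 0.0810 bits/use


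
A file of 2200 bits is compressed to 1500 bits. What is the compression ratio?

Compression ratio = Original / Compressed
= 2200 / 1500 = 1.47:1


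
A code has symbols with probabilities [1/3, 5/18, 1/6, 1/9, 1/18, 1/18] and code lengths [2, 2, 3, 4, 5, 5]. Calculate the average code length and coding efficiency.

Average length L = Σ p_i × l_i = 2.7222 bits
Entropy H = 2.2880 bits
Efficiency η = H/L × 100% = 84.05%


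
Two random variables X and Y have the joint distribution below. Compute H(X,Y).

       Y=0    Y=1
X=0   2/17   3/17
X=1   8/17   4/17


H(X,Y) = -Σ p(x,y) log₂ p(x,y)
  p(0,0)=2/17: -0.1176 × log₂(0.1176) = 0.3632
  p(0,1)=3/17: -0.1765 × log₂(0.1765) = 0.4416
  p(1,0)=8/17: -0.4706 × log₂(0.4706) = 0.5117
  p(1,1)=4/17: -0.2353 × log₂(0.2353) = 0.4912
H(X,Y) = 1.8078 bits


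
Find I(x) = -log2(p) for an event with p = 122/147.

Information content I(x) = -log₂(p(x))
I = -log₂(122/147) = -log₂(0.8299)
I = 0.2689 bits


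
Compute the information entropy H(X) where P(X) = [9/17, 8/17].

H(X) = -Σ p(x) log₂ p(x)
  -9/17 × log₂(9/17) = 0.4858
  -8/17 × log₂(8/17) = 0.5117
H(X) = 0.9975 bits


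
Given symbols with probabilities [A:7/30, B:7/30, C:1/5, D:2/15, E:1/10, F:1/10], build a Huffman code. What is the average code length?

Huffman tree construction:
Combine smallest probabilities repeatedly
Resulting codes:
  A: 01 (length 2)
  B: 10 (length 2)
  C: 111 (length 3)
  D: 110 (length 3)
  E: 000 (length 3)
  F: 001 (length 3)
Average length = Σ p(s) × length(s) = 2.5333 bits


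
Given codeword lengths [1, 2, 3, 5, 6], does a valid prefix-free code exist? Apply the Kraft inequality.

Kraft inequality: Σ 2^(-l_i) ≤ 1 for prefix-free code
Calculating: 2^(-1) + 2^(-2) + 2^(-3) + 2^(-5) + 2^(-6)
= 0.5 + 0.25 + 0.125 + 0.03125 + 0.015625
= 0.9219
Since 0.9219 ≤ 1, prefix-free code exists


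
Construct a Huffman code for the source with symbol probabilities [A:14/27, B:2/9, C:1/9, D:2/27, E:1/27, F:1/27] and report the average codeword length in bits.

Huffman tree construction:
Combine smallest probabilities repeatedly
Resulting codes:
  A: 1 (length 1)
  B: 00 (length 2)
  C: 010 (length 3)
  D: 0110 (length 4)
  E: 01110 (length 5)
  F: 01111 (length 5)
Average length = Σ p(s) × length(s) = 1.9630 bits


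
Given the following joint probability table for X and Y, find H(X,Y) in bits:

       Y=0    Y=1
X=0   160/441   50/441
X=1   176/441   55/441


H(X,Y) = -Σ p(x,y) log₂ p(x,y)
  p(0,0)=160/441: -0.3628 × log₂(0.3628) = 0.5307
  p(0,1)=50/441: -0.1134 × log₂(0.1134) = 0.3561
  p(1,0)=176/441: -0.3991 × log₂(0.3991) = 0.5289
  p(1,1)=55/441: -0.1247 × log₂(0.1247) = 0.3746
H(X,Y) = 1.7902 bits


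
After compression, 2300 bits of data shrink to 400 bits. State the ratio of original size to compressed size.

Compression ratio = Original / Compressed
= 2300 / 400 = 5.75:1


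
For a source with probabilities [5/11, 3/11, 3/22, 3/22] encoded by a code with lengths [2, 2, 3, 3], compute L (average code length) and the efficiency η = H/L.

Average length L = Σ p_i × l_i = 2.2727 bits
Entropy H = 1.8122 bits
Efficiency η = H/L × 100% = 79.74%


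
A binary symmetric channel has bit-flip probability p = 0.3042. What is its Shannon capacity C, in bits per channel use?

For BSC with error probability p:
C = 1 - H(p) where H(p) is binary entropy
H(0.3042) = -0.3042 × log₂(0.3042) - 0.6958 × log₂(0.6958)
H(p) = 0.8864
C = 1 - 0.8864 = 0.1136 bits/use


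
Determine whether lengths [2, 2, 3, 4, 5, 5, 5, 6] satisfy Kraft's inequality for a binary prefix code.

Kraft inequality: Σ 2^(-l_i) ≤ 1 for prefix-free code
Calculating: 2^(-2) + 2^(-2) + 2^(-3) + 2^(-4) + 2^(-5) + 2^(-5) + 2^(-5) + 2^(-6)
= 0.25 + 0.25 + 0.125 + 0.0625 + 0.03125 + 0.03125 + 0.03125 + 0.015625
= 0.7969
Since 0.7969 ≤ 1, prefix-free code exists


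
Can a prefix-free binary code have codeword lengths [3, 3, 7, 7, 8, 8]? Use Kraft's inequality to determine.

Kraft inequality: Σ 2^(-l_i) ≤ 1 for prefix-free code
Calculating: 2^(-3) + 2^(-3) + 2^(-7) + 2^(-7) + 2^(-8) + 2^(-8)
= 0.125 + 0.125 + 0.0078125 + 0.0078125 + 0.00390625 + 0.00390625
= 0.2734
Since 0.2734 ≤ 1, prefix-free code exists


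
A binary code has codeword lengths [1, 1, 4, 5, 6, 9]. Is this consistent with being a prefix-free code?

Kraft inequality: Σ 2^(-l_i) ≤ 1 for prefix-free code
Calculating: 2^(-1) + 2^(-1) + 2^(-4) + 2^(-5) + 2^(-6) + 2^(-9)
= 0.5 + 0.5 + 0.0625 + 0.03125 + 0.015625 + 0.001953125
= 1.1113
Since 1.1113 > 1, prefix-free code does not exist


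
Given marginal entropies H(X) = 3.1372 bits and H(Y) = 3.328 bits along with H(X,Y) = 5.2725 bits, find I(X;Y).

I(X;Y) = H(X) + H(Y) - H(X,Y)
I(X;Y) = 3.1372 + 3.328 - 5.2725 = 1.1927 bits


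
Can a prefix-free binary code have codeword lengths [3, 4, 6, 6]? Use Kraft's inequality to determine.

Kraft inequality: Σ 2^(-l_i) ≤ 1 for prefix-free code
Calculating: 2^(-3) + 2^(-4) + 2^(-6) + 2^(-6)
= 0.125 + 0.0625 + 0.015625 + 0.015625
= 0.2188
Since 0.2188 ≤ 1, prefix-free code exists


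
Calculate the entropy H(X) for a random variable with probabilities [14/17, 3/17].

H(X) = -Σ p(x) log₂ p(x)
  -14/17 × log₂(14/17) = 0.2307
  -3/17 × log₂(3/17) = 0.4416
H(X) = 0.6723 bits


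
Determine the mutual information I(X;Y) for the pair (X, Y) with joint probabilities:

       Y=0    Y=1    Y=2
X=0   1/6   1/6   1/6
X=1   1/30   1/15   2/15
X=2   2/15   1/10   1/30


H(X) = 1.4984, H(Y) = 1.5850, H(X,Y) = 2.9874
I(X;Y) = H(X) + H(Y) - H(X,Y) = 0.0959 bits


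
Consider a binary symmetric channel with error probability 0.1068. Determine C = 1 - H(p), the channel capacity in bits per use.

For BSC with error probability p:
C = 1 - H(p) where H(p) is binary entropy
H(0.1068) = -0.1068 × log₂(0.1068) - 0.8932 × log₂(0.8932)
H(p) = 0.4902
C = 1 - 0.4902 = 0.5098 bits/use


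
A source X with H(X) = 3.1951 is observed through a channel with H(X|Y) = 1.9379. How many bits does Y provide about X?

I(X;Y) = H(X) - H(X|Y)
I(X;Y) = 3.1951 - 1.9379 = 1.2572 bits


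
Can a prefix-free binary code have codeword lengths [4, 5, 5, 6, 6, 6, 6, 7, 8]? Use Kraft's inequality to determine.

Kraft inequality: Σ 2^(-l_i) ≤ 1 for prefix-free code
Calculating: 2^(-4) + 2^(-5) + 2^(-5) + 2^(-6) + 2^(-6) + 2^(-6) + 2^(-6) + 2^(-7) + 2^(-8)
= 0.0625 + 0.03125 + 0.03125 + 0.015625 + 0.015625 + 0.015625 + 0.015625 + 0.0078125 + 0.00390625
= 0.1992
Since 0.1992 ≤ 1, prefix-free code exists


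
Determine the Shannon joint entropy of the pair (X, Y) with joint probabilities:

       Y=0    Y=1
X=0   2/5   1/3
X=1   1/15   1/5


H(X,Y) = -Σ p(x,y) log₂ p(x,y)
  p(0,0)=2/5: -0.4000 × log₂(0.4000) = 0.5288
  p(0,1)=1/3: -0.3333 × log₂(0.3333) = 0.5283
  p(1,0)=1/15: -0.0667 × log₂(0.0667) = 0.2605
  p(1,1)=1/5: -0.2000 × log₂(0.2000) = 0.4644
H(X,Y) = 1.7819 bits


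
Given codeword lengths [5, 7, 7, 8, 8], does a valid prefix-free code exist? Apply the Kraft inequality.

Kraft inequality: Σ 2^(-l_i) ≤ 1 for prefix-free code
Calculating: 2^(-5) + 2^(-7) + 2^(-7) + 2^(-8) + 2^(-8)
= 0.03125 + 0.0078125 + 0.0078125 + 0.00390625 + 0.00390625
= 0.0547
Since 0.0547 ≤ 1, prefix-free code exists


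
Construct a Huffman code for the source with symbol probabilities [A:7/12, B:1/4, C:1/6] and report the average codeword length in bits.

Huffman tree construction:
Combine smallest probabilities repeatedly
Resulting codes:
  A: 1 (length 1)
  B: 01 (length 2)
  C: 00 (length 2)
Average length = Σ p(s) × length(s) = 1.4167 bits


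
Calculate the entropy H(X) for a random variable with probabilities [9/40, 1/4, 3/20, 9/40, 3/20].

H(X) = -Σ p(x) log₂ p(x)
  -9/40 × log₂(9/40) = 0.4842
  -1/4 × log₂(1/4) = 0.5000
  -3/20 × log₂(3/20) = 0.4105
  -9/40 × log₂(9/40) = 0.4842
  -3/20 × log₂(3/20) = 0.4105
H(X) = 2.2895 bits


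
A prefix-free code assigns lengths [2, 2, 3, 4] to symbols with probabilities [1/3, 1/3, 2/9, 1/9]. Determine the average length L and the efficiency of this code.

Average length L = Σ p_i × l_i = 2.4444 bits
Entropy H = 1.8911 bits
Efficiency η = H/L × 100% = 77.36%


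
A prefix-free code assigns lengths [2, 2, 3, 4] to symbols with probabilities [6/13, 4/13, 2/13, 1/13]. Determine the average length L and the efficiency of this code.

Average length L = Σ p_i × l_i = 2.3077 bits
Entropy H = 1.7381 bits
Efficiency η = H/L × 100% = 75.32%


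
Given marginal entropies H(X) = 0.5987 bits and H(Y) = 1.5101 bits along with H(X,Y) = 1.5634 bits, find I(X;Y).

I(X;Y) = H(X) + H(Y) - H(X,Y)
I(X;Y) = 0.5987 + 1.5101 - 1.5634 = 0.5454 bits


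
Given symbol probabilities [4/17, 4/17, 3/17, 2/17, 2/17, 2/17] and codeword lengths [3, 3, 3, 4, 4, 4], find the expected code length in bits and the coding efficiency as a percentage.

Average length L = Σ p_i × l_i = 3.3529 bits
Entropy H = 2.5136 bits
Efficiency η = H/L × 100% = 74.97%


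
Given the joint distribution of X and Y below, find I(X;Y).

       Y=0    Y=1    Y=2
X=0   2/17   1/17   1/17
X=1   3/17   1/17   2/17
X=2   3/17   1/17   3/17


H(X) = 1.5486, H(Y) = 1.4837, H(X,Y) = 3.0131
I(X;Y) = H(X) + H(Y) - H(X,Y) = 0.0192 bits


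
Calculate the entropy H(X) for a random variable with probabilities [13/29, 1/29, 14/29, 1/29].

H(X) = -Σ p(x) log₂ p(x)
  -13/29 × log₂(13/29) = 0.5189
  -1/29 × log₂(1/29) = 0.1675
  -14/29 × log₂(14/29) = 0.5072
  -1/29 × log₂(1/29) = 0.1675
H(X) = 1.3611 bits


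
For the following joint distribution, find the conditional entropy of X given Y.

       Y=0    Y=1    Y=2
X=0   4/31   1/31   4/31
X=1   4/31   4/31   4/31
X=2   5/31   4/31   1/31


H(X|Y) = Σ_y p(y) H(X|Y=y)
  p(Y=0) = 13/31, H(X|Y=0) = 1.5766
  p(Y=1) = 9/31, H(X|Y=1) = 1.3921
  p(Y=2) = 9/31, H(X|Y=2) = 1.3921
H(X|Y) = 0.4194×1.5766 + 0.2903×1.3921 + 0.2903×1.3921 = 1.4695 bits


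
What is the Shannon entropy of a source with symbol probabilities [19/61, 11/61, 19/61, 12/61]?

H(X) = -Σ p(x) log₂ p(x)
  -19/61 × log₂(19/61) = 0.5242
  -11/61 × log₂(11/61) = 0.4456
  -19/61 × log₂(19/61) = 0.5242
  -12/61 × log₂(12/61) = 0.4615
H(X) = 1.9554 bits


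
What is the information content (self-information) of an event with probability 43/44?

Information content I(x) = -log₂(p(x))
I = -log₂(43/44) = -log₂(0.9773)
I = 0.0332 bits


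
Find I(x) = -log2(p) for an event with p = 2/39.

Information content I(x) = -log₂(p(x))
I = -log₂(2/39) = -log₂(0.0513)
I = 4.2854 bits


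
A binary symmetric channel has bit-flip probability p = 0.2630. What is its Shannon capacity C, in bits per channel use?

For BSC with error probability p:
C = 1 - H(p) where H(p) is binary entropy
H(0.2630) = -0.2630 × log₂(0.2630) - 0.7370 × log₂(0.7370)
H(p) = 0.8312
C = 1 - 0.8312 = 0.1688 bits/use


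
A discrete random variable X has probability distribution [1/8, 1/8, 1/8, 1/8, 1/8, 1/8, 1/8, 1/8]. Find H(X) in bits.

H(X) = -Σ p(x) log₂ p(x)
  -1/8 × log₂(1/8) = 0.3750
  -1/8 × log₂(1/8) = 0.3750
  -1/8 × log₂(1/8) = 0.3750
  -1/8 × log₂(1/8) = 0.3750
  -1/8 × log₂(1/8) = 0.3750
  -1/8 × log₂(1/8) = 0.3750
  -1/8 × log₂(1/8) = 0.3750
  -1/8 × log₂(1/8) = 0.3750
H(X) = 3.0000 bits


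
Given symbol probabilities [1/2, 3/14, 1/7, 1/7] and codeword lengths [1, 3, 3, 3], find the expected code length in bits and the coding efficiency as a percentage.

Average length L = Σ p_i × l_i = 2.0000 bits
Entropy H = 1.7783 bits
Efficiency η = H/L × 100% = 88.92%


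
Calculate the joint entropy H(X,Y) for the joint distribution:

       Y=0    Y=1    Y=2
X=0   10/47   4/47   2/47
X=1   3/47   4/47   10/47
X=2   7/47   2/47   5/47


H(X,Y) = -Σ p(x,y) log₂ p(x,y)
  p(0,0)=10/47: -0.2128 × log₂(0.2128) = 0.4750
  p(0,1)=4/47: -0.0851 × log₂(0.0851) = 0.3025
  p(0,2)=2/47: -0.0426 × log₂(0.0426) = 0.1938
  p(1,0)=3/47: -0.0638 × log₂(0.0638) = 0.2534
  p(1,1)=4/47: -0.0851 × log₂(0.0851) = 0.3025
  p(1,2)=10/47: -0.2128 × log₂(0.2128) = 0.4750
  p(2,0)=7/47: -0.1489 × log₂(0.1489) = 0.4092
  p(2,1)=2/47: -0.0426 × log₂(0.0426) = 0.1938
  p(2,2)=5/47: -0.1064 × log₂(0.1064) = 0.3439
H(X,Y) = 2.9492 bits


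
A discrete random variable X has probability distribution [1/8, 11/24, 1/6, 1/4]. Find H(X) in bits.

H(X) = -Σ p(x) log₂ p(x)
  -1/8 × log₂(1/8) = 0.3750
  -11/24 × log₂(11/24) = 0.5159
  -1/6 × log₂(1/6) = 0.4308
  -1/4 × log₂(1/4) = 0.5000
H(X) = 1.8217 bits


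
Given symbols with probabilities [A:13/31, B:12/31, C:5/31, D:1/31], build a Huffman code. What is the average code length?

Huffman tree construction:
Combine smallest probabilities repeatedly
Resulting codes:
  A: 0 (length 1)
  B: 11 (length 2)
  C: 101 (length 3)
  D: 100 (length 3)
Average length = Σ p(s) × length(s) = 1.7742 bits


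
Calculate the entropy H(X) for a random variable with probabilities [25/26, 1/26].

H(X) = -Σ p(x) log₂ p(x)
  -25/26 × log₂(25/26) = 0.0544
  -1/26 × log₂(1/26) = 0.1808
H(X) = 0.2352 bits


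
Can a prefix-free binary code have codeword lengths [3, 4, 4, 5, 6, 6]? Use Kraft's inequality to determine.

Kraft inequality: Σ 2^(-l_i) ≤ 1 for prefix-free code
Calculating: 2^(-3) + 2^(-4) + 2^(-4) + 2^(-5) + 2^(-6) + 2^(-6)
= 0.125 + 0.0625 + 0.0625 + 0.03125 + 0.015625 + 0.015625
= 0.3125
Since 0.3125 ≤ 1, prefix-free code exists


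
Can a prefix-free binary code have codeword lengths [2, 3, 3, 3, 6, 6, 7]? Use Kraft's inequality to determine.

Kraft inequality: Σ 2^(-l_i) ≤ 1 for prefix-free code
Calculating: 2^(-2) + 2^(-3) + 2^(-3) + 2^(-3) + 2^(-6) + 2^(-6) + 2^(-7)
= 0.25 + 0.125 + 0.125 + 0.125 + 0.015625 + 0.015625 + 0.0078125
= 0.6641
Since 0.6641 ≤ 1, prefix-free code exists


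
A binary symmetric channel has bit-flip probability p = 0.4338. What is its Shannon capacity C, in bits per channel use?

For BSC with error probability p:
C = 1 - H(p) where H(p) is binary entropy
H(0.4338) = -0.4338 × log₂(0.4338) - 0.5662 × log₂(0.5662)
H(p) = 0.9873
C = 1 - 0.9873 = 0.0127 bits/use


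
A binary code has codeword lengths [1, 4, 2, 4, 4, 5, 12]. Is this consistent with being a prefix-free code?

Kraft inequality: Σ 2^(-l_i) ≤ 1 for prefix-free code
Calculating: 2^(-1) + 2^(-4) + 2^(-2) + 2^(-4) + 2^(-4) + 2^(-5) + 2^(-12)
= 0.5 + 0.0625 + 0.25 + 0.0625 + 0.0625 + 0.03125 + 0.000244140625
= 0.9690
Since 0.9690 ≤ 1, prefix-free code exists


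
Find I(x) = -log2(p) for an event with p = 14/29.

Information content I(x) = -log₂(p(x))
I = -log₂(14/29) = -log₂(0.4828)
I = 1.0506 bits


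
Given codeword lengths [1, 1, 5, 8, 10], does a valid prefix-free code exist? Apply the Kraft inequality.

Kraft inequality: Σ 2^(-l_i) ≤ 1 for prefix-free code
Calculating: 2^(-1) + 2^(-1) + 2^(-5) + 2^(-8) + 2^(-10)
= 0.5 + 0.5 + 0.03125 + 0.00390625 + 0.0009765625
= 1.0361
Since 1.0361 > 1, prefix-free code does not exist


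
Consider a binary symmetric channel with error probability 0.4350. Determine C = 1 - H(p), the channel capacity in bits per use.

For BSC with error probability p:
C = 1 - H(p) where H(p) is binary entropy
H(0.4350) = -0.4350 × log₂(0.4350) - 0.5650 × log₂(0.5650)
H(p) = 0.9878
C = 1 - 0.9878 = 0.0122 bits/use


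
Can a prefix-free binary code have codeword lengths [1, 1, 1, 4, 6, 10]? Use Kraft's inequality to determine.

Kraft inequality: Σ 2^(-l_i) ≤ 1 for prefix-free code
Calculating: 2^(-1) + 2^(-1) + 2^(-1) + 2^(-4) + 2^(-6) + 2^(-10)
= 0.5 + 0.5 + 0.5 + 0.0625 + 0.015625 + 0.0009765625
= 1.5791
Since 1.5791 > 1, prefix-free code does not exist


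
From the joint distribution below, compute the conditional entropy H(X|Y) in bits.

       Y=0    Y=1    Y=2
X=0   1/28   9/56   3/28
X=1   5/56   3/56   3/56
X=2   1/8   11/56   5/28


H(X|Y) = Σ_y p(y) H(X|Y=y)
  p(Y=0) = 1/4, H(X|Y=0) = 1.4316
  p(Y=1) = 23/56, H(X|Y=1) = 1.4219
  p(Y=2) = 19/56, H(X|Y=2) = 1.4330
H(X|Y) = 0.2500×1.4316 + 0.4107×1.4219 + 0.3393×1.4330 = 1.4281 bits


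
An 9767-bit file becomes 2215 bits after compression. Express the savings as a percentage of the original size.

Space savings = (1 - Compressed/Original) × 100%
= (1 - 2215/9767) × 100%
= 77.32%


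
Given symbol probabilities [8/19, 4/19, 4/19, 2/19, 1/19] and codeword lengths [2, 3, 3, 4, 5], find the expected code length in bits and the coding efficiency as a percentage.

Average length L = Σ p_i × l_i = 2.7895 bits
Entropy H = 2.0374 bits
Efficiency η = H/L × 100% = 73.04%


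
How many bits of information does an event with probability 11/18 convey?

Information content I(x) = -log₂(p(x))
I = -log₂(11/18) = -log₂(0.6111)
I = 0.7105 bits


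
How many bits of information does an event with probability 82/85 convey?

Information content I(x) = -log₂(p(x))
I = -log₂(82/85) = -log₂(0.9647)
I = 0.0518 bits


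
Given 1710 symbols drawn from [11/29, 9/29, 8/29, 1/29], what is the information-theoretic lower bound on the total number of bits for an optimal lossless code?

Entropy H = 1.7344 bits/symbol
Minimum bits = H × n = 1.7344 × 1710
= 2965.87 bits


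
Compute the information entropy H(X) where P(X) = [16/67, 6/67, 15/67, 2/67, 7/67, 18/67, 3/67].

H(X) = -Σ p(x) log₂ p(x)
  -16/67 × log₂(16/67) = 0.4934
  -6/67 × log₂(6/67) = 0.3117
  -15/67 × log₂(15/67) = 0.4834
  -2/67 × log₂(2/67) = 0.1512
  -7/67 × log₂(7/67) = 0.3405
  -18/67 × log₂(18/67) = 0.5094
  -3/67 × log₂(3/67) = 0.2006
H(X) = 2.4903 bits


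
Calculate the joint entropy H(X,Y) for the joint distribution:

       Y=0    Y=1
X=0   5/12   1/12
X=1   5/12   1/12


H(X,Y) = -Σ p(x,y) log₂ p(x,y)
  p(0,0)=5/12: -0.4167 × log₂(0.4167) = 0.5263
  p(0,1)=1/12: -0.0833 × log₂(0.0833) = 0.2987
  p(1,0)=5/12: -0.4167 × log₂(0.4167) = 0.5263
  p(1,1)=1/12: -0.0833 × log₂(0.0833) = 0.2987
H(X,Y) = 1.6500 bits


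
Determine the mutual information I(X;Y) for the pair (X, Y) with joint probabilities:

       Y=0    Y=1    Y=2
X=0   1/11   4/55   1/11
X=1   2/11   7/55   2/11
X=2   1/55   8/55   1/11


H(X) = 1.5089, H(Y) = 1.5786, H(X,Y) = 3.0010
I(X;Y) = H(X) + H(Y) - H(X,Y) = 0.0865 bits


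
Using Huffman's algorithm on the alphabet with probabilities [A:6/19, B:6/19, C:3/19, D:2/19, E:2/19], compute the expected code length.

Huffman tree construction:
Combine smallest probabilities repeatedly
Resulting codes:
  A: 10 (length 2)
  B: 11 (length 2)
  C: 00 (length 2)
  D: 010 (length 3)
  E: 011 (length 3)
Average length = Σ p(s) × length(s) = 2.2105 bits


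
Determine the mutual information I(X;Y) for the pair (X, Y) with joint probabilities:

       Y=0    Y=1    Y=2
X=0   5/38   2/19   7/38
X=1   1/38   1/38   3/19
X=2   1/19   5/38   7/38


H(X) = 1.5294, H(Y) = 1.4675, H(X,Y) = 2.9313
I(X;Y) = H(X) + H(Y) - H(X,Y) = 0.0656 bits


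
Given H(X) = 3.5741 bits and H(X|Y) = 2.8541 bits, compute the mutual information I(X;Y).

I(X;Y) = H(X) - H(X|Y)
I(X;Y) = 3.5741 - 2.8541 = 0.72 bits


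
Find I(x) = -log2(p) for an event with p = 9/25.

Information content I(x) = -log₂(p(x))
I = -log₂(9/25) = -log₂(0.3600)
I = 1.4739 bits


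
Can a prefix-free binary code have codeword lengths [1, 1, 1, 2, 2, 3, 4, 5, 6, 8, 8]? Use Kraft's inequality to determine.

Kraft inequality: Σ 2^(-l_i) ≤ 1 for prefix-free code
Calculating: 2^(-1) + 2^(-1) + 2^(-1) + 2^(-2) + 2^(-2) + 2^(-3) + 2^(-4) + 2^(-5) + 2^(-6) + 2^(-8) + 2^(-8)
= 0.5 + 0.5 + 0.5 + 0.25 + 0.25 + 0.125 + 0.0625 + 0.03125 + 0.015625 + 0.00390625 + 0.00390625
= 2.2422
Since 2.2422 > 1, prefix-free code does not exist


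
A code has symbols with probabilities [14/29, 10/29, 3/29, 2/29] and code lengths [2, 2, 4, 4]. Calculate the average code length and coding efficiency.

Average length L = Σ p_i × l_i = 2.3448 bits
Entropy H = 1.6415 bits
Efficiency η = H/L × 100% = 70.01%


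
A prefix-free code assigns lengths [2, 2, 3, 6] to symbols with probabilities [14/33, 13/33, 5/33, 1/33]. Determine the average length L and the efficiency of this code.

Average length L = Σ p_i × l_i = 2.2727 bits
Entropy H = 1.6196 bits
Efficiency η = H/L × 100% = 71.26%


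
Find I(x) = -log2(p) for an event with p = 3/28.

Information content I(x) = -log₂(p(x))
I = -log₂(3/28) = -log₂(0.1071)
I = 3.2224 bits


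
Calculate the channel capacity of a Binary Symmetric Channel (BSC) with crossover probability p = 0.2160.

For BSC with error probability p:
C = 1 - H(p) where H(p) is binary entropy
H(0.2160) = -0.2160 × log₂(0.2160) - 0.7840 × log₂(0.7840)
H(p) = 0.7528
C = 1 - 0.7528 = 0.2472 bits/use


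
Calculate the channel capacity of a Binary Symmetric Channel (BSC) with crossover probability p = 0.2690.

For BSC with error probability p:
C = 1 - H(p) where H(p) is binary entropy
H(0.2690) = -0.2690 × log₂(0.2690) - 0.7310 × log₂(0.7310)
H(p) = 0.8400
C = 1 - 0.8400 = 0.1600 bits/use


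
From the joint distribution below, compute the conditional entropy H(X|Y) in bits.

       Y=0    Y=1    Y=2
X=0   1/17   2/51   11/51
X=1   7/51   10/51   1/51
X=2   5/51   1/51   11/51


H(X|Y) = Σ_y p(y) H(X|Y=y)
  p(Y=0) = 5/17, H(X|Y=0) = 1.5058
  p(Y=1) = 13/51, H(X|Y=1) = 0.9913
  p(Y=2) = 23/51, H(X|Y=2) = 1.2145
H(X|Y) = 0.2941×1.5058 + 0.2549×0.9913 + 0.4510×1.2145 = 1.2433 bits


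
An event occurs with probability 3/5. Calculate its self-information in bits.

Information content I(x) = -log₂(p(x))
I = -log₂(3/5) = -log₂(0.6000)
I = 0.7370 bits


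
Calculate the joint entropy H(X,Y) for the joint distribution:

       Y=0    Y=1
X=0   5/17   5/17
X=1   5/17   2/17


H(X,Y) = -Σ p(x,y) log₂ p(x,y)
  p(0,0)=5/17: -0.2941 × log₂(0.2941) = 0.5193
  p(0,1)=5/17: -0.2941 × log₂(0.2941) = 0.5193
  p(1,0)=5/17: -0.2941 × log₂(0.2941) = 0.5193
  p(1,1)=2/17: -0.1176 × log₂(0.1176) = 0.3632
H(X,Y) = 1.9211 bits


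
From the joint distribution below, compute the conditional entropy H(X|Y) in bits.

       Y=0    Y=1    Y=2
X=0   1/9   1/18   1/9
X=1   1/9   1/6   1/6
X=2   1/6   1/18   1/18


H(X|Y) = Σ_y p(y) H(X|Y=y)
  p(Y=0) = 7/18, H(X|Y=0) = 1.5567
  p(Y=1) = 5/18, H(X|Y=1) = 1.3710
  p(Y=2) = 1/3, H(X|Y=2) = 1.4591
H(X|Y) = 0.3889×1.5567 + 0.2778×1.3710 + 0.3333×1.4591 = 1.4726 bits


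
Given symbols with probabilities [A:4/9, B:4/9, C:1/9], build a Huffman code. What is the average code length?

Huffman tree construction:
Combine smallest probabilities repeatedly
Resulting codes:
  A: 11 (length 2)
  B: 0 (length 1)
  C: 10 (length 2)
Average length = Σ p(s) × length(s) = 1.5556 bits


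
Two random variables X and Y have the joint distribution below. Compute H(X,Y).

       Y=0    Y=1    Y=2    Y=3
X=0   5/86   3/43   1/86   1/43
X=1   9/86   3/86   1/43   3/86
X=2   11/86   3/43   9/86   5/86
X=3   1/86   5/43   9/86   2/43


H(X,Y) = -Σ p(x,y) log₂ p(x,y)
  p(0,0)=5/86: -0.0581 × log₂(0.0581) = 0.2386
  p(0,1)=3/43: -0.0698 × log₂(0.0698) = 0.2680
  p(0,2)=1/86: -0.0116 × log₂(0.0116) = 0.0747
  p(0,3)=1/43: -0.0233 × log₂(0.0233) = 0.1262
  p(1,0)=9/86: -0.1047 × log₂(0.1047) = 0.3408
  p(1,1)=3/86: -0.0349 × log₂(0.0349) = 0.1689
  p(1,2)=1/43: -0.0233 × log₂(0.0233) = 0.1262
  p(1,3)=3/86: -0.0349 × log₂(0.0349) = 0.1689
  p(2,0)=11/86: -0.1279 × log₂(0.1279) = 0.3795
  p(2,1)=3/43: -0.0698 × log₂(0.0698) = 0.2680
  p(2,2)=9/86: -0.1047 × log₂(0.1047) = 0.3408
  p(2,3)=5/86: -0.0581 × log₂(0.0581) = 0.2386
  p(3,0)=1/86: -0.0116 × log₂(0.0116) = 0.0747
  p(3,1)=5/43: -0.1163 × log₂(0.1163) = 0.3610
  p(3,2)=9/86: -0.1047 × log₂(0.1047) = 0.3408
  p(3,3)=2/43: -0.0465 × log₂(0.0465) = 0.2059
H(X,Y) = 3.7215 bits


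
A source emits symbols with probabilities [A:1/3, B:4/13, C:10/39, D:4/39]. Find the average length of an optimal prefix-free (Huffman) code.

Huffman tree construction:
Combine smallest probabilities repeatedly
Resulting codes:
  A: 11 (length 2)
  B: 10 (length 2)
  C: 01 (length 2)
  D: 00 (length 2)
Average length = Σ p(s) × length(s) = 2.0000 bits


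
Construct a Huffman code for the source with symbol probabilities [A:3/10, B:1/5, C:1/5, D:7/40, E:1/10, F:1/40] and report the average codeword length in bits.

Huffman tree construction:
Combine smallest probabilities repeatedly
Resulting codes:
  A: 10 (length 2)
  B: 00 (length 2)
  C: 01 (length 2)
  D: 111 (length 3)
  E: 1101 (length 4)
  F: 1100 (length 4)
Average length = Σ p(s) × length(s) = 2.4250 bits


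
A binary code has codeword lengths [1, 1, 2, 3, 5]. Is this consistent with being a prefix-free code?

Kraft inequality: Σ 2^(-l_i) ≤ 1 for prefix-free code
Calculating: 2^(-1) + 2^(-1) + 2^(-2) + 2^(-3) + 2^(-5)
= 0.5 + 0.5 + 0.25 + 0.125 + 0.03125
= 1.4062
Since 1.4062 > 1, prefix-free code does not exist


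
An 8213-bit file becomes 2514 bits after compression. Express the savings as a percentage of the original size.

Space savings = (1 - Compressed/Original) × 100%
= (1 - 2514/8213) × 100%
= 69.39%


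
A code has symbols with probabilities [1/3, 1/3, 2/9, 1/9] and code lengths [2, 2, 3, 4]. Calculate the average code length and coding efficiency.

Average length L = Σ p_i × l_i = 2.4444 bits
Entropy H = 1.8911 bits
Efficiency η = H/L × 100% = 77.36%


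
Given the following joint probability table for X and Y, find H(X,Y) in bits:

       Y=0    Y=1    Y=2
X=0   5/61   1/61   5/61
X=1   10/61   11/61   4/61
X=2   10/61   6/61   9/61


H(X,Y) = -Σ p(x,y) log₂ p(x,y)
  p(0,0)=5/61: -0.0820 × log₂(0.0820) = 0.2958
  p(0,1)=1/61: -0.0164 × log₂(0.0164) = 0.0972
  p(0,2)=5/61: -0.0820 × log₂(0.0820) = 0.2958
  p(1,0)=10/61: -0.1639 × log₂(0.1639) = 0.4277
  p(1,1)=11/61: -0.1803 × log₂(0.1803) = 0.4456
  p(1,2)=4/61: -0.0656 × log₂(0.0656) = 0.2578
  p(2,0)=10/61: -0.1639 × log₂(0.1639) = 0.4277
  p(2,1)=6/61: -0.0984 × log₂(0.0984) = 0.3291
  p(2,2)=9/61: -0.1475 × log₂(0.1475) = 0.4073
H(X,Y) = 2.9840 bits


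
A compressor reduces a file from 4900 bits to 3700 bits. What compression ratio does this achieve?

Compression ratio = Original / Compressed
= 4900 / 3700 = 1.32:1


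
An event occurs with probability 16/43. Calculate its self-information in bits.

Information content I(x) = -log₂(p(x))
I = -log₂(16/43) = -log₂(0.3721)
I = 1.4263 bits


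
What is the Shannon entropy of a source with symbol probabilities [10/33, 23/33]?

H(X) = -Σ p(x) log₂ p(x)
  -10/33 × log₂(10/33) = 0.5220
  -23/33 × log₂(23/33) = 0.3630
H(X) = 0.8850 bits


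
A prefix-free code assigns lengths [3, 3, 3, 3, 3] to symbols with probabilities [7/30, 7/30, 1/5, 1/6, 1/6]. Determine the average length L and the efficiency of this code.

Average length L = Σ p_i × l_i = 3.0000 bits
Entropy H = 2.3058 bits
Efficiency η = H/L × 100% = 76.86%


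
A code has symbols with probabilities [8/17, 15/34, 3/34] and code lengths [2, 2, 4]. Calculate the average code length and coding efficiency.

Average length L = Σ p_i × l_i = 2.1765 bits
Entropy H = 1.3416 bits
Efficiency η = H/L × 100% = 61.64%


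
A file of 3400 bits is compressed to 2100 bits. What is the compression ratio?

Compression ratio = Original / Compressed
= 3400 / 2100 = 1.62:1


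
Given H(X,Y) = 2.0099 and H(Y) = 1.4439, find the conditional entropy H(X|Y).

Chain rule: H(X,Y) = H(X|Y) + H(Y)
H(X|Y) = H(X,Y) - H(Y) = 2.0099 - 1.4439 = 0.566 bits


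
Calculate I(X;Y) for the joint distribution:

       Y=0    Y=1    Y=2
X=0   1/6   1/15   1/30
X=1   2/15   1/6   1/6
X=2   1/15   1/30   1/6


H(X) = 1.5301, H(Y) = 1.5700, H(X,Y) = 2.9589
I(X;Y) = H(X) + H(Y) - H(X,Y) = 0.1412 bits


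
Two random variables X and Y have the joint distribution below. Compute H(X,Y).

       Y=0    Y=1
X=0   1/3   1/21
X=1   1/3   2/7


H(X,Y) = -Σ p(x,y) log₂ p(x,y)
  p(0,0)=1/3: -0.3333 × log₂(0.3333) = 0.5283
  p(0,1)=1/21: -0.0476 × log₂(0.0476) = 0.2092
  p(1,0)=1/3: -0.3333 × log₂(0.3333) = 0.5283
  p(1,1)=2/7: -0.2857 × log₂(0.2857) = 0.5164
H(X,Y) = 1.7822 bits


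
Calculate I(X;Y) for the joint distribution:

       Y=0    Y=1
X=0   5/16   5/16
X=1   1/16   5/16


H(X) = 0.9544, H(Y) = 0.9544, H(X,Y) = 1.8232
I(X;Y) = H(X) + H(Y) - H(X,Y) = 0.0857 bits


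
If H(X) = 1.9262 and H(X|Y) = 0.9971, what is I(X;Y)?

I(X;Y) = H(X) - H(X|Y)
I(X;Y) = 1.9262 - 0.9971 = 0.9291 bits


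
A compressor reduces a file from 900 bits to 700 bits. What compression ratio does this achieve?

Compression ratio = Original / Compressed
= 900 / 700 = 1.29:1


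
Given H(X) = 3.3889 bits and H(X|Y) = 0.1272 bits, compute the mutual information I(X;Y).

I(X;Y) = H(X) - H(X|Y)
I(X;Y) = 3.3889 - 0.1272 = 3.2617 bits


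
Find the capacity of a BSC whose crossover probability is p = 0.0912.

For BSC with error probability p:
C = 1 - H(p) where H(p) is binary entropy
H(0.0912) = -0.0912 × log₂(0.0912) - 0.9088 × log₂(0.9088)
H(p) = 0.4405
C = 1 - 0.4405 = 0.5595 bits/use


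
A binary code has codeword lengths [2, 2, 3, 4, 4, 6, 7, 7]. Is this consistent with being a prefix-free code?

Kraft inequality: Σ 2^(-l_i) ≤ 1 for prefix-free code
Calculating: 2^(-2) + 2^(-2) + 2^(-3) + 2^(-4) + 2^(-4) + 2^(-6) + 2^(-7) + 2^(-7)
= 0.25 + 0.25 + 0.125 + 0.0625 + 0.0625 + 0.015625 + 0.0078125 + 0.0078125
= 0.7812
Since 0.7812 ≤ 1, prefix-free code exists


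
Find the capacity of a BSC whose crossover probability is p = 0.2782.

For BSC with error probability p:
C = 1 - H(p) where H(p) is binary entropy
H(0.2782) = -0.2782 × log₂(0.2782) - 0.7218 × log₂(0.7218)
H(p) = 0.8530
C = 1 - 0.8530 = 0.1470 bits/use


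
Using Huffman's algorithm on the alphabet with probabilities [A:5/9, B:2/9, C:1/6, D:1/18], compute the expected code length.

Huffman tree construction:
Combine smallest probabilities repeatedly
Resulting codes:
  A: 1 (length 1)
  B: 00 (length 2)
  C: 011 (length 3)
  D: 010 (length 3)
Average length = Σ p(s) × length(s) = 1.6667 bits
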